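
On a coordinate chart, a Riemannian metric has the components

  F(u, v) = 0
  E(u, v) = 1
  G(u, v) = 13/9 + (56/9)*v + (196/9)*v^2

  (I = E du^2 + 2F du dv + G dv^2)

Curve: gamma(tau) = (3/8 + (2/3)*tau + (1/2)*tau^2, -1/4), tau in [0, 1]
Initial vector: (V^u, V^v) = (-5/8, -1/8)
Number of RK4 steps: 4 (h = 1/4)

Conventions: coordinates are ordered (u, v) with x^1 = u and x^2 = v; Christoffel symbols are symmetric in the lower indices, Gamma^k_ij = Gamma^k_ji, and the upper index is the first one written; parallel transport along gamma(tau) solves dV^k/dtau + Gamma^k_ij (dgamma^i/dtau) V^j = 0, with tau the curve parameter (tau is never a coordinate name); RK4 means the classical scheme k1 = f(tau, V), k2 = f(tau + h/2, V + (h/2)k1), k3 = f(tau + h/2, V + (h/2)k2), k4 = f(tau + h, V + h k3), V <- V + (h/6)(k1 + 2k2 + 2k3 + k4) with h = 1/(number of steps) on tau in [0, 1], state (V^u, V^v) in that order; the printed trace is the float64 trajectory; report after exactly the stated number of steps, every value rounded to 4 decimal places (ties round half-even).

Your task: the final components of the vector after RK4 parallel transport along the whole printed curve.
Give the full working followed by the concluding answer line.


gamma'(tau) = (2/3 + tau, 0); f(tau, V)^k = -Gamma^k_ij(gamma(tau)) gamma'^i(tau) V^j; h = 1/4; intermediate values shown to 6 dp
curve data and Christoffel symbols at the stage parameters:
  tau = 0.000000: gamma = (0.375000, -0.250000), gamma' = (0.666667, 0.000000); Gamma_uuu = 0.000000, Gamma_uuv = 0.000000, Gamma_uvv = 0.000000, Gamma_vuu = 0.000000, Gamma_vuv = 0.000000, Gamma_vvv = -1.866667
  tau = 0.125000: gamma = (0.466146, -0.250000), gamma' = (0.791667, 0.000000); Gamma_uuu = 0.000000, Gamma_uuv = 0.000000, Gamma_uvv = 0.000000, Gamma_vuu = 0.000000, Gamma_vuv = 0.000000, Gamma_vvv = -1.866667
  tau = 0.250000: gamma = (0.572917, -0.250000), gamma' = (0.916667, 0.000000); Gamma_uuu = 0.000000, Gamma_uuv = 0.000000, Gamma_uvv = 0.000000, Gamma_vuu = 0.000000, Gamma_vuv = 0.000000, Gamma_vvv = -1.866667
  tau = 0.375000: gamma = (0.695312, -0.250000), gamma' = (1.041667, 0.000000); Gamma_uuu = 0.000000, Gamma_uuv = 0.000000, Gamma_uvv = 0.000000, Gamma_vuu = 0.000000, Gamma_vuv = 0.000000, Gamma_vvv = -1.866667
  tau = 0.500000: gamma = (0.833333, -0.250000), gamma' = (1.166667, 0.000000); Gamma_uuu = 0.000000, Gamma_uuv = 0.000000, Gamma_uvv = 0.000000, Gamma_vuu = 0.000000, Gamma_vuv = 0.000000, Gamma_vvv = -1.866667
  tau = 0.625000: gamma = (0.986979, -0.250000), gamma' = (1.291667, 0.000000); Gamma_uuu = 0.000000, Gamma_uuv = 0.000000, Gamma_uvv = 0.000000, Gamma_vuu = 0.000000, Gamma_vuv = 0.000000, Gamma_vvv = -1.866667
  tau = 0.750000: gamma = (1.156250, -0.250000), gamma' = (1.416667, 0.000000); Gamma_uuu = 0.000000, Gamma_uuv = 0.000000, Gamma_uvv = 0.000000, Gamma_vuu = 0.000000, Gamma_vuv = 0.000000, Gamma_vvv = -1.866667
  tau = 0.875000: gamma = (1.341146, -0.250000), gamma' = (1.541667, 0.000000); Gamma_uuu = 0.000000, Gamma_uuv = 0.000000, Gamma_uvv = 0.000000, Gamma_vuu = 0.000000, Gamma_vuv = 0.000000, Gamma_vvv = -1.866667
  tau = 1.000000: gamma = (1.541667, -0.250000), gamma' = (1.666667, 0.000000); Gamma_uuu = 0.000000, Gamma_uuv = 0.000000, Gamma_uvv = 0.000000, Gamma_vuu = 0.000000, Gamma_vuv = 0.000000, Gamma_vvv = -1.866667
step 0: V^u = -0.6250, V^v = -0.1250
step 1: k1 = (0.000000, 0.000000), k2 = (0.000000, 0.000000), k3 = (0.000000, 0.000000), k4 = (0.000000, 0.000000); V <- V + (h/6)(k1 + 2k2 + 2k3 + k4): V^u = -0.6250, V^v = -0.1250
step 2: k1 = (0.000000, 0.000000), k2 = (0.000000, 0.000000), k3 = (0.000000, 0.000000), k4 = (0.000000, 0.000000); V <- V + (h/6)(k1 + 2k2 + 2k3 + k4): V^u = -0.6250, V^v = -0.1250
step 3: k1 = (0.000000, 0.000000), k2 = (0.000000, 0.000000), k3 = (0.000000, 0.000000), k4 = (0.000000, 0.000000); V <- V + (h/6)(k1 + 2k2 + 2k3 + k4): V^u = -0.6250, V^v = -0.1250
step 4: k1 = (0.000000, 0.000000), k2 = (0.000000, 0.000000), k3 = (0.000000, 0.000000), k4 = (0.000000, 0.000000); V <- V + (h/6)(k1 + 2k2 + 2k3 + k4): V^u = -0.6250, V^v = -0.1250

Answer: V^u = -0.6250, V^v = -0.1250


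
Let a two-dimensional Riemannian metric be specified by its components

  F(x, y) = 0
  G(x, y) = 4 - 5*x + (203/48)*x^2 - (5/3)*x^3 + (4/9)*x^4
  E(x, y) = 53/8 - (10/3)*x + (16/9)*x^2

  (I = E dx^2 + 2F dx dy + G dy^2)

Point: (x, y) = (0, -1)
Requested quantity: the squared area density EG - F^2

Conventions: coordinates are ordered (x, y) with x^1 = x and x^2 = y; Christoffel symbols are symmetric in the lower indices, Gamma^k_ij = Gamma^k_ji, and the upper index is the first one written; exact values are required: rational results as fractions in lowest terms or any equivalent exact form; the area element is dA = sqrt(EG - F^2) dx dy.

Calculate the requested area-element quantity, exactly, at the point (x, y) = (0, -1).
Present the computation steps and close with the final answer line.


E = 53/8, F = 0, G = 4; EG - F^2 = 53/2

Answer: EG - F^2 = 53/2


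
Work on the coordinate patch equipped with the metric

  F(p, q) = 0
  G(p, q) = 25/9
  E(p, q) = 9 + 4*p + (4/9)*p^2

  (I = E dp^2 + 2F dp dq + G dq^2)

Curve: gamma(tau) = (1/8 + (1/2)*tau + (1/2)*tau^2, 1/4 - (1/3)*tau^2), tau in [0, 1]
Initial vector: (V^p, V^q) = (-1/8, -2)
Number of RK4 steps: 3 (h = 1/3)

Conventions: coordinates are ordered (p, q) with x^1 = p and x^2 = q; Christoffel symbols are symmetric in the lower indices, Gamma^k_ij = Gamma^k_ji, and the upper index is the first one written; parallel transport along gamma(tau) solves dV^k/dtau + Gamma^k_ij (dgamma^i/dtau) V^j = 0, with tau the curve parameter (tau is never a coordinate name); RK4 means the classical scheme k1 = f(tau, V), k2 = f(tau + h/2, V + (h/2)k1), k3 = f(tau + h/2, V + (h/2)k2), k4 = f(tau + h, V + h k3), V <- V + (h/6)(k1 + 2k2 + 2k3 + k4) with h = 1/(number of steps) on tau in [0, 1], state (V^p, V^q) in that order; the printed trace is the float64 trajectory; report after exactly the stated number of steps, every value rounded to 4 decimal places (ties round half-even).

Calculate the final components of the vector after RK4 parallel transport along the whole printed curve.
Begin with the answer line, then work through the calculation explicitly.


Answer: V^p = -0.1028, V^q = -2.0000

gamma'(tau) = (1/2 + tau, -(2/3)*tau); f(tau, V)^k = -Gamma^k_ij(gamma(tau)) gamma'^i(tau) V^j; h = 1/3; intermediate values shown to 6 dp
curve data and Christoffel symbols at the stage parameters:
  tau = 0.000000: gamma = (0.125000, 0.250000), gamma' = (0.500000, 0.000000); Gamma_ppp = 0.216216, Gamma_ppq = 0.000000, Gamma_pqq = 0.000000, Gamma_qpp = 0.000000, Gamma_qpq = 0.000000, Gamma_qqq = 0.000000
  tau = 0.166667: gamma = (0.222222, 0.240741), gamma' = (0.666667, -0.111111); Gamma_ppp = 0.211765, Gamma_ppq = 0.000000, Gamma_pqq = 0.000000, Gamma_qpp = 0.000000, Gamma_qpq = 0.000000, Gamma_qqq = 0.000000
  tau = 0.333333: gamma = (0.347222, 0.212963), gamma' = (0.833333, -0.222222); Gamma_ppp = 0.206304, Gamma_ppq = 0.000000, Gamma_pqq = 0.000000, Gamma_qpp = 0.000000, Gamma_qpq = 0.000000, Gamma_qqq = 0.000000
  tau = 0.500000: gamma = (0.500000, 0.166667), gamma' = (1.000000, -0.333333); Gamma_ppp = 0.200000, Gamma_ppq = 0.000000, Gamma_pqq = 0.000000, Gamma_qpp = 0.000000, Gamma_qpq = 0.000000, Gamma_qqq = 0.000000
  tau = 0.666667: gamma = (0.680556, 0.101852), gamma' = (1.166667, -0.444444); Gamma_ppp = 0.193029, Gamma_ppq = 0.000000, Gamma_pqq = 0.000000, Gamma_qpp = 0.000000, Gamma_qpq = 0.000000, Gamma_qqq = 0.000000
  tau = 0.833333: gamma = (0.888889, 0.018519), gamma' = (1.333333, -0.555556); Gamma_ppp = 0.185567, Gamma_ppq = 0.000000, Gamma_pqq = 0.000000, Gamma_qpp = 0.000000, Gamma_qpq = 0.000000, Gamma_qqq = 0.000000
  tau = 1.000000: gamma = (1.125000, -0.083333), gamma' = (1.500000, -0.666667); Gamma_ppp = 0.177778, Gamma_ppq = 0.000000, Gamma_pqq = 0.000000, Gamma_qpp = 0.000000, Gamma_qpq = 0.000000, Gamma_qqq = 0.000000
step 0: V^p = -0.1250, V^q = -2.0000
step 1: k1 = (0.013514, 0.000000), k2 = (0.017329, 0.000000), k3 = (0.017239, 0.000000), k4 = (0.020502, 0.000000); V <- V + (h/6)(k1 + 2k2 + 2k3 + k4): V^p = -0.1193, V^q = -2.0000
step 2: k1 = (0.020505, 0.000000), k2 = (0.023170, 0.000000), k3 = (0.023082, 0.000000), k4 = (0.025127, 0.000000); V <- V + (h/6)(k1 + 2k2 + 2k3 + k4): V^p = -0.1116, V^q = -2.0000
step 3: k1 = (0.025131, 0.000000), k2 = (0.026575, 0.000000), k3 = (0.026515, 0.000000), k4 = (0.027402, 0.000000); V <- V + (h/6)(k1 + 2k2 + 2k3 + k4): V^p = -0.1028, V^q = -2.0000


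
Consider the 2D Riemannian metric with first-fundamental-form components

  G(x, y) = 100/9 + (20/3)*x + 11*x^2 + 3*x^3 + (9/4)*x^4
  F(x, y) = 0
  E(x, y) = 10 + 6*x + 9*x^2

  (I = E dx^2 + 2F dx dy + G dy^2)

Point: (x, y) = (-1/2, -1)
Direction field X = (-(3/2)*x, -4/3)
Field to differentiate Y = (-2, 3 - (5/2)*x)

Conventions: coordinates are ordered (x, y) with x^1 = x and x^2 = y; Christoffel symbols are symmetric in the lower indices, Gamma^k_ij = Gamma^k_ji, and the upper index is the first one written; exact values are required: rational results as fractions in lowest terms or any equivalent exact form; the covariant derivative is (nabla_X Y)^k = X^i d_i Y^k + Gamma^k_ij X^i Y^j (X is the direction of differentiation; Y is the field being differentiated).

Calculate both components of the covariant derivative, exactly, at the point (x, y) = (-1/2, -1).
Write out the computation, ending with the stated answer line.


E = 37/4, F = 0, G = 5929/576 at the point
E_x = -3, E_y = 0, F_x = 0, F_y = 0, G_x = -77/24, G_y = 0
EG - F^2 = 219373/2304;  g^inv = (2304/219373) * [[5929/576, 0], [0, 37/4]]
first-kind symbols [ij,l] = (1/2)(d_i g_jl + d_j g_il - d_l g_ij): [xx,x] = E_x/2 = -3/2, [xx,y] = F_x - E_y/2 = 0, [xy,x] = E_y/2 = 0, [xy,y] = G_x/2 = -77/48, [yy,x] = F_y - G_x/2 = 77/48, [yy,y] = G_y/2 = 0
Gamma^x_ij = (G*[ij,x] - F*[ij,y])/(EG - F^2), Gamma^y_ij = (E*[ij,y] - F*[ij,x])/(EG - F^2)
Gamma_xxx = -6/37, Gamma_xxy = 0, Gamma_xyy = 77/444, Gamma_yxx = 0, Gamma_yxy = -12/77, Gamma_yyy = 0
X = (3/4, -4/3), Y = (-2, 17/4) at the point

Answer: (nabla_X Y)^x = -985/1332, (nabla_X Y)^y = -1717/616


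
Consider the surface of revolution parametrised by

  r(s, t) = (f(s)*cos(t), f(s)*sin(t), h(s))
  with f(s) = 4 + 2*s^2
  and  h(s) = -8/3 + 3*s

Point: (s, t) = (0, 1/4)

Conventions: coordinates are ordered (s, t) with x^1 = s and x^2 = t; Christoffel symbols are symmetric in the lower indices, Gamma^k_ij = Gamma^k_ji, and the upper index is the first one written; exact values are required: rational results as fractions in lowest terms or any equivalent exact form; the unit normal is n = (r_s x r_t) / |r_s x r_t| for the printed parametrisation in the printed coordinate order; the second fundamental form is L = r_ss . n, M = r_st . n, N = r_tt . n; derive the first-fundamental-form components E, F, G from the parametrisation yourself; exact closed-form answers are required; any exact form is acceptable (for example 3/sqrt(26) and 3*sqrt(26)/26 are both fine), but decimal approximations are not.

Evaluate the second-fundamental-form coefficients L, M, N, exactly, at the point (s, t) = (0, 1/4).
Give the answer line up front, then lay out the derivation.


Answer: L = -4, M = 0, N = 4

f = 4, f' = 0, f'' = 4, h' = 3, h'' = 0
E = 9, F = 0, G = 16; answer radicand W^2 = 9
unnormalised second-form numerators: l = -12, m = 0, n = 12; L = l/sqrt(9), and similarly M = m/sqrt(W^2), N = n/sqrt(W^2)


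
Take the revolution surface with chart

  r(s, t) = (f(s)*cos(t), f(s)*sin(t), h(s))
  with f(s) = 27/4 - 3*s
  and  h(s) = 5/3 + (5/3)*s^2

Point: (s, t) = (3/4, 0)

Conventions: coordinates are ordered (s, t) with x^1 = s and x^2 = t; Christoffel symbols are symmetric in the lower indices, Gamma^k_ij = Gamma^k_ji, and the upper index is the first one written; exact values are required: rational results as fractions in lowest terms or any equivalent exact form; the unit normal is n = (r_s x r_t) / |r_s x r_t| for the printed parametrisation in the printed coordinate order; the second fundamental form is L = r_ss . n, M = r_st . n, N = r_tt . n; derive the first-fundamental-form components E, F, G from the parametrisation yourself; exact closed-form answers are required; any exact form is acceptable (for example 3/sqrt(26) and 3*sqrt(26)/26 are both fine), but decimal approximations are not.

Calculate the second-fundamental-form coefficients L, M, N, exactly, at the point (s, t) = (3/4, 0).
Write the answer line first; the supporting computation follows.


Answer: L = -20*sqrt(61)/61, M = 0, N = 45*sqrt(61)/122

f = 9/2, f' = -3, f'' = 0, h' = 5/2, h'' = 10/3
E = 61/4, F = 0, G = 81/4; answer radicand W^2 = 61/4
unnormalised second-form numerators: l = -10, m = 0, n = 45/4; L = l/sqrt(61/4), and similarly M = m/sqrt(W^2), N = n/sqrt(W^2)


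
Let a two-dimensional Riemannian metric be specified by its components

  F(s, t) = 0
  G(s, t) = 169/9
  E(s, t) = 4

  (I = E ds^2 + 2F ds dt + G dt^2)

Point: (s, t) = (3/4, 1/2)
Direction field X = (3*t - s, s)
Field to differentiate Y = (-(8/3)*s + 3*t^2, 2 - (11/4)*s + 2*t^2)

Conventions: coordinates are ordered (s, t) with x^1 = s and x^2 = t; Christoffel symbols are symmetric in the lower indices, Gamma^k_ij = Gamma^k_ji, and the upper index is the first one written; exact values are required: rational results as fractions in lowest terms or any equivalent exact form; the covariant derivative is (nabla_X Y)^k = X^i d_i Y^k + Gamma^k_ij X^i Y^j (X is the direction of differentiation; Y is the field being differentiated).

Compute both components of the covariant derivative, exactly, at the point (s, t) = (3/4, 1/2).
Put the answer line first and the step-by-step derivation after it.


Answer: (nabla_X Y)^s = 1/4, (nabla_X Y)^t = -9/16

E = 4, F = 0, G = 169/9 at the point
E_s = 0, E_t = 0, F_s = 0, F_t = 0, G_s = 0, G_t = 0
EG - F^2 = 676/9;  g^inv = (9/676) * [[169/9, 0], [0, 4]]
first-kind symbols [ij,l] = (1/2)(d_i g_jl + d_j g_il - d_l g_ij): [ss,s] = E_s/2 = 0, [ss,t] = F_s - E_t/2 = 0, [st,s] = E_t/2 = 0, [st,t] = G_s/2 = 0, [tt,s] = F_t - G_s/2 = 0, [tt,t] = G_t/2 = 0
Gamma^s_ij = (G*[ij,s] - F*[ij,t])/(EG - F^2), Gamma^t_ij = (E*[ij,t] - F*[ij,s])/(EG - F^2)
Gamma_sss = 0, Gamma_sst = 0, Gamma_stt = 0, Gamma_tss = 0, Gamma_tst = 0, Gamma_ttt = 0
X = (3/4, 3/4), Y = (-5/4, 7/16) at the point


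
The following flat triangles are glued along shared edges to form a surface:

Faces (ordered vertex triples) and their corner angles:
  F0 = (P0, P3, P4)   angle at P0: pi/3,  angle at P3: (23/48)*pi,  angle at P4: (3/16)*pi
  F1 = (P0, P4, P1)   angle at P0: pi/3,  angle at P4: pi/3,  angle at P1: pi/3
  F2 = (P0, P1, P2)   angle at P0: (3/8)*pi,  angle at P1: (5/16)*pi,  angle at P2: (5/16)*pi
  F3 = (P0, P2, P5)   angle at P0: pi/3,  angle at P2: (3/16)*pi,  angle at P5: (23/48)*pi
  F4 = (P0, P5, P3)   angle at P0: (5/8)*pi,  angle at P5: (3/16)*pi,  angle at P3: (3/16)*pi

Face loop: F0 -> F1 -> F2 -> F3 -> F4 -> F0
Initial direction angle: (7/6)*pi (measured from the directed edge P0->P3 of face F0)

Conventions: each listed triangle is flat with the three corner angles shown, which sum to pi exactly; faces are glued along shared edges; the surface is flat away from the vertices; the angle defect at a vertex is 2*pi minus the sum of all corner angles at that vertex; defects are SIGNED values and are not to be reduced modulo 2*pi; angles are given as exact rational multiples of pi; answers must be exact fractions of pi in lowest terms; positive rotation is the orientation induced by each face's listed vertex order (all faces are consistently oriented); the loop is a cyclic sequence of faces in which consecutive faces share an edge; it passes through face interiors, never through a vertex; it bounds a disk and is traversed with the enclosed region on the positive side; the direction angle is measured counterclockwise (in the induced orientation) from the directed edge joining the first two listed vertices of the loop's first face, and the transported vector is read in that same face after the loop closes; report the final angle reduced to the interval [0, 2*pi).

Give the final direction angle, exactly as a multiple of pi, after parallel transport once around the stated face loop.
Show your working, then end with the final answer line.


enclosed vertex P0: corner angles sum to 2*pi, defect = 2*pi - 2*pi = 0
the final direction is the initial angle plus the enclosed defects, taken mod 2*pi in the induced orientation
final angle = (7/6)*pi + 0 = (7/6)*pi (mod 2*pi)

Answer: final direction angle = (7/6)*pi


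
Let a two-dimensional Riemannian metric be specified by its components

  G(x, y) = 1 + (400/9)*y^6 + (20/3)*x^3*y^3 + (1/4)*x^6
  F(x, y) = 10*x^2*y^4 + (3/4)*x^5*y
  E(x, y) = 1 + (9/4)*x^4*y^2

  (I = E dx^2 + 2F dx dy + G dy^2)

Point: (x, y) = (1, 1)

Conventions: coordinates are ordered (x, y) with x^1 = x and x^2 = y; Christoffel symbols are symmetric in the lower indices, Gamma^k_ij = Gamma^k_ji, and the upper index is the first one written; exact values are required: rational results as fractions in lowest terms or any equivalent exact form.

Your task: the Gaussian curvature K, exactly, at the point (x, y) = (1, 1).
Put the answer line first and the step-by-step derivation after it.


Answer: K = 18711/966289

E = 13/4, F = 43/4, G = 1885/36, EG - F^2 = 983/18 at the point
E_x = 9, E_y = 9/2, F_x = 95/4, F_y = 163/4, G_x = 43/2, G_y = 860/3
E_yy = 9/2, F_xy = 335/4, G_xx = 95/2
K follows from Brioschi's formula, (det M1 - det M2)/(EG - F^2)^2.
M1 = [[-E_yy/2 + F_xy - G_xx/2, E_x/2, F_x - E_y/2], [F_y - G_x/2, E, F], [G_y/2, F, G]] = [[231/4, 9/2, 43/2], [30, 13/4, 43/4], [430/3, 43/4, 1885/36]]; det M1 = -503/8
M2 = [[0, E_y/2, G_x/2], [E_y/2, E, F], [G_x/2, F, G]] = [[0, 9/4, 43/4], [9/4, 13/4, 43/4], [43/4, 43/4, 1885/36]]; det M2 = -965/8
det M1 - det M2 = 231/4; K = 231/4 / (983/18)^2 = 18711/966289


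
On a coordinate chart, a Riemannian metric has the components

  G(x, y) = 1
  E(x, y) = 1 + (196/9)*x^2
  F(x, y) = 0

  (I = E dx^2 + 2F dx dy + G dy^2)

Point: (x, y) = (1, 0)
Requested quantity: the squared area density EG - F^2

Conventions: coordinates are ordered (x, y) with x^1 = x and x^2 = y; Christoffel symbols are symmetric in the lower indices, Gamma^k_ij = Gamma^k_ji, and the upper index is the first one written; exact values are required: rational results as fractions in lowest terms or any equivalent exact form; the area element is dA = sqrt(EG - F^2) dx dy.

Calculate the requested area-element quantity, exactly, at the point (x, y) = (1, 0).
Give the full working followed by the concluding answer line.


E = 205/9, F = 0, G = 1; EG - F^2 = 205/9

Answer: EG - F^2 = 205/9


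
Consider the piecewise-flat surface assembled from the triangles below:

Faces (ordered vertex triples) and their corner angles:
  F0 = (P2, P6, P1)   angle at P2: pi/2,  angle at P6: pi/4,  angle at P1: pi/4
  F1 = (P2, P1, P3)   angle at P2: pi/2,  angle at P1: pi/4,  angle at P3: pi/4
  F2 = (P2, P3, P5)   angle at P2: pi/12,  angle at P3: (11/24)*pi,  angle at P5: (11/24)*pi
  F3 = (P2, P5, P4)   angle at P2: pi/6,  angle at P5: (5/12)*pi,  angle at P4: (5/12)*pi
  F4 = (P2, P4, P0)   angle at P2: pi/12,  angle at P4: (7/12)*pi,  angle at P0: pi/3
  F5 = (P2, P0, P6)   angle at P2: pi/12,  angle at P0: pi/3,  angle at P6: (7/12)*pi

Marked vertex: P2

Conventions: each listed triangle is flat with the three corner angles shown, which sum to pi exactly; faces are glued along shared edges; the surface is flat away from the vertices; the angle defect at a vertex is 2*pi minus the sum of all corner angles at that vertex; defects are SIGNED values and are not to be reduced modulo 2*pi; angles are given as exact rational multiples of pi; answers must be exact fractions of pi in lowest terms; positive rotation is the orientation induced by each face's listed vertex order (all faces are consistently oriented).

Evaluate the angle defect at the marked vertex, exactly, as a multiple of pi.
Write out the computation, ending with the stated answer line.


Sum of corner angles at P2: (17/12)*pi
defect = 2*pi - (17/12)*pi

Answer: defect(P2) = (7/12)*pi


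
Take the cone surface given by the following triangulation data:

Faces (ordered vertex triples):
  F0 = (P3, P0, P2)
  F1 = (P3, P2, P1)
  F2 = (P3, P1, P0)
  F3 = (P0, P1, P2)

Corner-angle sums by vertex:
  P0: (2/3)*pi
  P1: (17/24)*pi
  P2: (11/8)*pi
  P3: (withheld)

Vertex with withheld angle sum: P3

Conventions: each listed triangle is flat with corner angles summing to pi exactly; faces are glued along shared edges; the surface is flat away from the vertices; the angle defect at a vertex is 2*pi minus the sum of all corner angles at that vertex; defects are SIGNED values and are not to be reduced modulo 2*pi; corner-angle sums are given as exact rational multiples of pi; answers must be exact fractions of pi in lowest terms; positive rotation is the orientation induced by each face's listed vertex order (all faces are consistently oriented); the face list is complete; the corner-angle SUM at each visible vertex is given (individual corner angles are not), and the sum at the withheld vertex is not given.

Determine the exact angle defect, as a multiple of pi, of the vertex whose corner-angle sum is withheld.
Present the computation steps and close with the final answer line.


V = 4, E = 6, F = 4; chi = V - E + F = 2
Gauss-Bonnet: total defect = 2*pi*chi = 4*pi; visible defects sum to (13/4)*pi

Answer: defect(P3) = (3/4)*pi


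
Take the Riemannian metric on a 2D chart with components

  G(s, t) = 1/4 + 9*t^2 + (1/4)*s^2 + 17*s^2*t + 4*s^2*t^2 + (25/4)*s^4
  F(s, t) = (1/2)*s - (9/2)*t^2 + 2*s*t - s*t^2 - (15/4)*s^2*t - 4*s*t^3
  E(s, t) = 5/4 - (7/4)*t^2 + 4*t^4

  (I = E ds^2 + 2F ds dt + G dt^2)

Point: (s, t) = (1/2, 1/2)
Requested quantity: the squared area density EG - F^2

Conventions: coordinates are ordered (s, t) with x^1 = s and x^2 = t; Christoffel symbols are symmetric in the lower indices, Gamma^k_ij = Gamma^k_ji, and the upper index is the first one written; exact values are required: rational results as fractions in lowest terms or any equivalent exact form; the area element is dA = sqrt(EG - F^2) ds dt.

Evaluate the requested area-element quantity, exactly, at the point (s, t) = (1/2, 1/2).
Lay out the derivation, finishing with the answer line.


E = 17/16, F = -39/32, G = 341/64; EG - F^2 = 1069/256

Answer: EG - F^2 = 1069/256


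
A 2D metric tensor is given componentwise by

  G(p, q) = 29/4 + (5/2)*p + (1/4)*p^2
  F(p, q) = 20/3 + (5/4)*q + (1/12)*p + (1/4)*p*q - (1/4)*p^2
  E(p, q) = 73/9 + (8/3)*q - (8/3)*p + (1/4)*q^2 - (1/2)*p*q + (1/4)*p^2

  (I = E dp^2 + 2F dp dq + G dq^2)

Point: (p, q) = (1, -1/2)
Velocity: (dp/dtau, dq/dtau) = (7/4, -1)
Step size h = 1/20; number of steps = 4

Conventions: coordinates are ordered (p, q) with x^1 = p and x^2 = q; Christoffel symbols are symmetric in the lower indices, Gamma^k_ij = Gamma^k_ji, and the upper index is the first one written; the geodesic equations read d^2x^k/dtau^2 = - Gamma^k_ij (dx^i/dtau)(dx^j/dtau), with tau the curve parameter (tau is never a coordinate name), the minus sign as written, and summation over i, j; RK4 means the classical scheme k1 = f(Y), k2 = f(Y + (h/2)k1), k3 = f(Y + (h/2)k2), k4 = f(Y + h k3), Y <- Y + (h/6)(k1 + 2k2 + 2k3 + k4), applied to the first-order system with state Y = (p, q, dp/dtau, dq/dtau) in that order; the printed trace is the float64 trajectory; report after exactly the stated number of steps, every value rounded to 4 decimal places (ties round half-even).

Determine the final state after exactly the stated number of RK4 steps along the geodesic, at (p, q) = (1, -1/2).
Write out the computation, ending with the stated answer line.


f(Y) = (dp/dtau, dq/dtau, -Gamma^p_ij Y'^i Y'^j, -Gamma^q_ij Y'^i Y'^j) with the Gammas evaluated at the stage position; h = 0.050000; intermediate values shown to 6 dp
step 0: p = 1.0000, q = -0.5000, dp/dtau = 1.7500, dq/dtau = -1.0000
step 1:
  k1: at (p, q) = (1.000000, -0.500000), (dp/dtau, dq/dtau) = (1.750000, -1.000000); Gamma_ppp = -0.070086, Gamma_ppq = 0.070086, Gamma_pqq = 0.000000, Gamma_qpp = -0.109700, Gamma_qpq = 0.109700, Gamma_qqq = 0.000000; k1 = (1.750000, -1.000000, 0.459942, 0.719909)
  k2: at (p, q) = (1.043750, -0.525000), (dp/dtau, dq/dtau) = (1.761499, -0.982002); Gamma_ppp = -0.068824, Gamma_ppq = 0.068824, Gamma_pqq = 0.000000, Gamma_qpp = -0.110491, Gamma_qpq = 0.110491, Gamma_qqq = 0.000000; k2 = (1.761499, -0.982002, 0.451653, 0.725094)
  k3: at (p, q) = (1.044037, -0.524550), (dp/dtau, dq/dtau) = (1.761291, -0.981873); Gamma_ppp = -0.068821, Gamma_ppq = 0.068821, Gamma_pqq = 0.000000, Gamma_qpp = -0.110487, Gamma_qpq = 0.110487, Gamma_qqq = 0.000000; k3 = (1.761291, -0.981873, 0.451524, 0.724890)
  k4: at (p, q) = (1.088065, -0.549094), (dp/dtau, dq/dtau) = (1.772576, -0.963755); Gamma_ppp = -0.067539, Gamma_ppq = 0.067539, Gamma_pqq = 0.000000, Gamma_qpp = -0.111246, Gamma_qpq = 0.111246, Gamma_qqq = 0.000000; k4 = (1.772576, -0.963755, 0.442969, 0.729626)
  Y <- Y + (h/6)(k1 + 2k2 + 2k3 + k4): p = 1.0881, q = -0.5491, dp/dtau = 1.7726, dq/dtau = -0.9638
step 2:
  k1: at (p, q) = (1.088068, -0.549096), (dp/dtau, dq/dtau) = (1.772577, -0.963754); Gamma_ppp = -0.067539, Gamma_ppq = 0.067539, Gamma_pqq = 0.000000, Gamma_qpp = -0.111246, Gamma_qpq = 0.111246, Gamma_qqq = 0.000000; k1 = (1.772577, -0.963754, 0.442969, 0.729627)
  k2: at (p, q) = (1.132382, -0.573190), (dp/dtau, dq/dtau) = (1.783651, -0.945513); Gamma_ppp = -0.066240, Gamma_ppq = 0.066240, Gamma_pqq = 0.000000, Gamma_qpp = -0.111973, Gamma_qpq = 0.111973, Gamma_qqq = 0.000000; k2 = (1.783651, -0.945513, 0.434161, 0.733908)
  k3: at (p, q) = (1.132659, -0.572734), (dp/dtau, dq/dtau) = (1.783431, -0.945406); Gamma_ppp = -0.066238, Gamma_ppq = 0.066238, Gamma_pqq = 0.000000, Gamma_qpp = -0.111968, Gamma_qpq = 0.111968, Gamma_qqq = 0.000000; k3 = (1.783431, -0.945406, 0.434040, 0.733701)
  k4: at (p, q) = (1.177240, -0.596366), (dp/dtau, dq/dtau) = (1.794279, -0.927069); Gamma_ppp = -0.064923, Gamma_ppq = 0.064923, Gamma_pqq = 0.000000, Gamma_qpp = -0.112662, Gamma_qpq = 0.112662, Gamma_qqq = 0.000000; k4 = (1.794279, -0.927069, 0.425004, 0.737516)
  Y <- Y + (h/6)(k1 + 2k2 + 2k3 + k4): p = 1.1772, q = -0.5964, dp/dtau = 1.7943, dq/dtau = -0.9271
step 3:
  k1: at (p, q) = (1.177243, -0.596368), (dp/dtau, dq/dtau) = (1.794280, -0.927068); Gamma_ppp = -0.064923, Gamma_ppq = 0.064923, Gamma_pqq = 0.000000, Gamma_qpp = -0.112662, Gamma_qpq = 0.112662, Gamma_qqq = 0.000000; k1 = (1.794280, -0.927068, 0.425004, 0.737516)
  k2: at (p, q) = (1.222100, -0.619545), (dp/dtau, dq/dtau) = (1.804905, -0.908630); Gamma_ppp = -0.063593, Gamma_ppq = 0.063593, Gamma_pqq = 0.000000, Gamma_qpp = -0.113322, Gamma_qpq = 0.113322, Gamma_qqq = 0.000000; k2 = (1.804905, -0.908630, 0.415753, 0.740861)
  k3: at (p, q) = (1.222366, -0.619084), (dp/dtau, dq/dtau) = (1.804674, -0.908546); Gamma_ppp = -0.063592, Gamma_ppq = 0.063592, Gamma_pqq = 0.000000, Gamma_qpp = -0.113317, Gamma_qpq = 0.113317, Gamma_qqq = 0.000000; k3 = (1.804674, -0.908546, 0.415642, 0.740653)
  k4: at (p, q) = (1.267477, -0.641795), (dp/dtau, dq/dtau) = (1.815062, -0.890035); Gamma_ppp = -0.062249, Gamma_ppq = 0.062249, Gamma_pqq = 0.000000, Gamma_qpp = -0.113943, Gamma_qpq = 0.113943, Gamma_qqq = 0.000000; k4 = (1.815062, -0.890035, 0.406202, 0.743521)
  Y <- Y + (h/6)(k1 + 2k2 + 2k3 + k4): p = 1.2675, q = -0.6418, dp/dtau = 1.8151, dq/dtau = -0.8900
step 4:
  k1: at (p, q) = (1.267481, -0.641797), (dp/dtau, dq/dtau) = (1.815064, -0.890034); Gamma_ppp = -0.062249, Gamma_ppq = 0.062249, Gamma_pqq = 0.000000, Gamma_qpp = -0.113943, Gamma_qpq = 0.113943, Gamma_qqq = 0.000000; k1 = (1.815064, -0.890034, 0.406202, 0.743522)
  k2: at (p, q) = (1.312857, -0.664048), (dp/dtau, dq/dtau) = (1.825219, -0.871446); Gamma_ppp = -0.060896, Gamma_ppq = 0.060896, Gamma_pqq = 0.000000, Gamma_qpp = -0.114534, Gamma_qpq = 0.114534, Gamma_qqq = 0.000000; k2 = (1.825219, -0.871446, 0.396587, 0.745912)
  k3: at (p, q) = (1.313111, -0.663583), (dp/dtau, dq/dtau) = (1.824978, -0.871386); Gamma_ppp = -0.060894, Gamma_ppq = 0.060894, Gamma_pqq = 0.000000, Gamma_qpp = -0.114529, Gamma_qpq = 0.114529, Gamma_qqq = 0.000000; k3 = (1.824978, -0.871386, 0.396487, 0.745706)
  k4: at (p, q) = (1.358730, -0.685366), (dp/dtau, dq/dtau) = (1.834888, -0.852749); Gamma_ppp = -0.059531, Gamma_ppq = 0.059531, Gamma_pqq = 0.000000, Gamma_qpp = -0.115085, Gamma_qpq = 0.115085, Gamma_qqq = 0.000000; k4 = (1.834888, -0.852749, 0.386726, 0.747616)
  Y <- Y + (h/6)(k1 + 2k2 + 2k3 + k4): p = 1.3587, q = -0.6854, dp/dtau = 1.8349, dq/dtau = -0.8527

Answer: p = 1.3587, q = -0.6854, dp/dtau = 1.8349, dq/dtau = -0.8527


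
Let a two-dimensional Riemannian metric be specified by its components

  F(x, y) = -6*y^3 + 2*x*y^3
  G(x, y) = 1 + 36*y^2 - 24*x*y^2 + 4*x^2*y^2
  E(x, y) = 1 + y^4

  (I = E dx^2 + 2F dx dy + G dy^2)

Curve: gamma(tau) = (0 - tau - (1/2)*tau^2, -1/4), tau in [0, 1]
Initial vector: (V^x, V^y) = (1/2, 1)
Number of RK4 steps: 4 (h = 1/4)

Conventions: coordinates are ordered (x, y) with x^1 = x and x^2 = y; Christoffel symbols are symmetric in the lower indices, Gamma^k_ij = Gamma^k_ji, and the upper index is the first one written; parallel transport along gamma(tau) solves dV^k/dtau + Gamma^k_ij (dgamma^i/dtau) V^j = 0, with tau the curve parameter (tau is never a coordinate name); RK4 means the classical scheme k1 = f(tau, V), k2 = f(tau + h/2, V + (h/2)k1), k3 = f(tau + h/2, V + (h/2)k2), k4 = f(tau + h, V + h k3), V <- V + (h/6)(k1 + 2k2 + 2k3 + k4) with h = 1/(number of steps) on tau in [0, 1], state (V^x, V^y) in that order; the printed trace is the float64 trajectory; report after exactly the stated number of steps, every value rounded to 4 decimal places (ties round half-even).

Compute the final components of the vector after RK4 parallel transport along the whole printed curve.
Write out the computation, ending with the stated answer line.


gamma'(tau) = (-1 - tau, 0); f(tau, V)^k = -Gamma^k_ij(gamma(tau)) gamma'^i(tau) V^j; h = 1/4; intermediate values shown to 6 dp
curve data and Christoffel symbols at the stage parameters:
  tau = 0.000000: gamma = (0.000000, -0.250000), gamma' = (-1.000000, 0.000000); Gamma_xxx = 0.000000, Gamma_xxy = -0.009604, Gamma_xyy = -0.115246, Gamma_yxx = 0.000000, Gamma_yxy = -0.230492, Gamma_yyy = -2.765906
  tau = 0.125000: gamma = (-0.132812, -0.250000), gamma' = (-1.125000, 0.000000); Gamma_xxx = 0.000000, Gamma_xxy = -0.009038, Gamma_xyy = -0.113260, Gamma_yxx = 0.000000, Gamma_yxy = -0.226521, Gamma_yyy = -2.838587
  tau = 0.250000: gamma = (-0.281250, -0.250000), gamma' = (-1.250000, 0.000000); Gamma_xxx = 0.000000, Gamma_xxy = -0.008456, Gamma_xyy = -0.110986, Gamma_yxx = 0.000000, Gamma_yxy = -0.221973, Gamma_yyy = -2.913391
  tau = 0.375000: gamma = (-0.445312, -0.250000), gamma' = (-1.375000, 0.000000); Gamma_xxx = 0.000000, Gamma_xxy = -0.007869, Gamma_xyy = -0.108440, Gamma_yxx = 0.000000, Gamma_yxy = -0.216880, Gamma_yyy = -2.988877
  tau = 0.500000: gamma = (-0.625000, -0.250000), gamma' = (-1.500000, 0.000000); Gamma_xxx = 0.000000, Gamma_xxy = -0.007286, Gamma_xyy = -0.105647, Gamma_yxx = 0.000000, Gamma_yxy = -0.211293, Gamma_yyy = -3.063752
  tau = 0.625000: gamma = (-0.820312, -0.250000), gamma' = (-1.625000, 0.000000); Gamma_xxx = 0.000000, Gamma_xxy = -0.006717, Gamma_xyy = -0.102639, Gamma_yxx = 0.000000, Gamma_yxy = -0.205278, Gamma_yyy = -3.136908
  tau = 0.750000: gamma = (-1.031250, -0.250000), gamma' = (-1.750000, 0.000000); Gamma_xxx = 0.000000, Gamma_xxy = -0.006168, Gamma_xyy = -0.099456, Gamma_yxx = 0.000000, Gamma_yxy = -0.198911, Gamma_yyy = -3.207440
  tau = 0.875000: gamma = (-1.257812, -0.250000), gamma' = (-1.875000, 0.000000); Gamma_xxx = 0.000000, Gamma_xxy = -0.005645, Gamma_xyy = -0.096137, Gamma_yxx = 0.000000, Gamma_yxy = -0.192273, Gamma_yyy = -3.274654
  tau = 1.000000: gamma = (-1.500000, -0.250000), gamma' = (-2.000000, 0.000000); Gamma_xxx = 0.000000, Gamma_xxy = -0.005151, Gamma_xyy = -0.092724, Gamma_yxx = 0.000000, Gamma_yxy = -0.185448, Gamma_yyy = -3.338055
step 0: V^x = 0.5000, V^y = 1.0000
step 1: k1 = (-0.009604, -0.230492), k2 = (-0.009875, -0.247494), k3 = (-0.009853, -0.246952), k4 = (-0.009918, -0.260336); V <- V + (h/6)(k1 + 2k2 + 2k3 + k4): V^x = 0.4975, V^y = 0.9383
step 2: k1 = (-0.009918, -0.260359), k2 = (-0.009800, -0.270119), k3 = (-0.009787, -0.269755), k4 = (-0.009518, -0.276025); V <- V + (h/6)(k1 + 2k2 + 2k3 + k4): V^x = 0.4951, V^y = 0.8710
step 3: k1 = (-0.009519, -0.276057), k2 = (-0.009130, -0.279037), k3 = (-0.009126, -0.278913), k4 = (-0.008649, -0.278920); V <- V + (h/6)(k1 + 2k2 + 2k3 + k4): V^x = 0.4928, V^y = 0.8014
step 4: k1 = (-0.008650, -0.278958), k2 = (-0.008113, -0.276339), k3 = (-0.008116, -0.276457), k4 = (-0.007544, -0.271596); V <- V + (h/6)(k1 + 2k2 + 2k3 + k4): V^x = 0.4908, V^y = 0.7324

Answer: V^x = 0.4908, V^y = 0.7324


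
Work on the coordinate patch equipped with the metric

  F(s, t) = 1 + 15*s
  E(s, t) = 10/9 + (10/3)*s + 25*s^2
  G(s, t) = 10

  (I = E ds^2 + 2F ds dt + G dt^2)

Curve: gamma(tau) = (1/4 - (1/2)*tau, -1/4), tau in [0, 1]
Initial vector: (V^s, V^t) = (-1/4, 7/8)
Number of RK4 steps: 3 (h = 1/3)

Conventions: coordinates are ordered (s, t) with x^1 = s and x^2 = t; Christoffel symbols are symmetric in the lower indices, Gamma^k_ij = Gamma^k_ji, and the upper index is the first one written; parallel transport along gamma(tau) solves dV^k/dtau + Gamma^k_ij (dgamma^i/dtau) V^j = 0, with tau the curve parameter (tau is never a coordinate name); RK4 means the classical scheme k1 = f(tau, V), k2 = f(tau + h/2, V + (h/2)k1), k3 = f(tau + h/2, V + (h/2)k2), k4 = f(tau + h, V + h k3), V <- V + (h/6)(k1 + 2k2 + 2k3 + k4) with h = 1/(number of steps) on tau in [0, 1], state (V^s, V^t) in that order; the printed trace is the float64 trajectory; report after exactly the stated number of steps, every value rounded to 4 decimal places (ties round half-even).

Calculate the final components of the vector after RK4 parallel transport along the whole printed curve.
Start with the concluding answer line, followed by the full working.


Answer: V^s = -0.2685, V^t = 0.6824

gamma'(tau) = (-1/2, 0); f(tau, V)^k = -Gamma^k_ij(gamma(tau)) gamma'^i(tau) V^j; h = 1/3; intermediate values shown to 6 dp
curve data and Christoffel symbols at the stage parameters:
  tau = 0.000000: gamma = (0.250000, -0.250000), gamma' = (-0.500000, 0.000000); Gamma_sss = 0.632982, Gamma_sst = 0.000000, Gamma_stt = 0.000000, Gamma_tss = 1.199334, Gamma_tst = 0.000000, Gamma_ttt = 0.000000
  tau = 0.166667: gamma = (0.166667, -0.250000), gamma' = (-0.500000, 0.000000); Gamma_sss = 0.513447, Gamma_sst = 0.000000, Gamma_stt = 0.000000, Gamma_tss = 1.320293, Gamma_tst = 0.000000, Gamma_ttt = 0.000000
  tau = 0.333333: gamma = (0.083333, -0.250000), gamma' = (-0.500000, 0.000000); Gamma_sss = 0.355030, Gamma_sst = 0.000000, Gamma_stt = 0.000000, Gamma_tss = 1.420118, Gamma_tst = 0.000000, Gamma_ttt = 0.000000
  tau = 0.500000: gamma = (0.000000, -0.250000), gamma' = (-0.500000, 0.000000); Gamma_sss = 0.164835, Gamma_sst = 0.000000, Gamma_stt = 0.000000, Gamma_tss = 1.483516, Gamma_tst = 0.000000, Gamma_ttt = 0.000000
  tau = 0.666667: gamma = (-0.083333, -0.250000), gamma' = (-0.500000, 0.000000); Gamma_sss = -0.041638, Gamma_sst = 0.000000, Gamma_stt = 0.000000, Gamma_tss = 1.498959, Gamma_tst = 0.000000, Gamma_ttt = 0.000000
  tau = 0.833333: gamma = (-0.166667, -0.250000), gamma' = (-0.500000, 0.000000); Gamma_sss = -0.243902, Gamma_sst = 0.000000, Gamma_stt = 0.000000, Gamma_tss = 1.463415, Gamma_tst = 0.000000, Gamma_ttt = 0.000000
  tau = 1.000000: gamma = (-0.250000, -0.250000), gamma' = (-0.500000, 0.000000); Gamma_sss = -0.422806, Gamma_sst = 0.000000, Gamma_stt = 0.000000, Gamma_tss = 1.383728, Gamma_tst = 0.000000, Gamma_ttt = 0.000000
step 0: V^s = -0.2500, V^t = 0.8750
step 1: k1 = (-0.079123, -0.149917), k2 = (-0.067566, -0.173742), k3 = (-0.067072, -0.172471), k4 = (-0.048347, -0.193390); V <- V + (h/6)(k1 + 2k2 + 2k3 + k4): V^s = -0.2720, V^t = 0.8175
step 2: k1 = (-0.048291, -0.193166), k2 = (-0.023084, -0.207759), k3 = (-0.022738, -0.204643), k4 = (0.005821, -0.209570); V <- V + (h/6)(k1 + 2k2 + 2k3 + k4): V^s = -0.2795, V^t = 0.7493
step 3: k1 = (0.005819, -0.209474), k2 = (0.033966, -0.203797), k3 = (0.033394, -0.200364), k4 = (0.056732, -0.185669); V <- V + (h/6)(k1 + 2k2 + 2k3 + k4): V^s = -0.2685, V^t = 0.6824


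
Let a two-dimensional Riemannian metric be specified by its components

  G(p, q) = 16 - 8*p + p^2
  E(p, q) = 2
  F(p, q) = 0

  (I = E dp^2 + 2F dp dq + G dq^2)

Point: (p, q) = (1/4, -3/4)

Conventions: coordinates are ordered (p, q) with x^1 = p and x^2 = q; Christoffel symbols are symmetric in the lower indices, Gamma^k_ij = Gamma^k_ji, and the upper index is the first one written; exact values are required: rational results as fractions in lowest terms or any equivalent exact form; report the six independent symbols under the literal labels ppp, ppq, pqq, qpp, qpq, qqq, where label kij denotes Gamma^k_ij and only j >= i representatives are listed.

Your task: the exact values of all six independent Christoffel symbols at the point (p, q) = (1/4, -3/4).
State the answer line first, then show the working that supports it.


Answer: Gamma_ppp = 0, Gamma_ppq = 0, Gamma_pqq = 15/8, Gamma_qpp = 0, Gamma_qpq = -4/15, Gamma_qqq = 0

E = 2, F = 0, G = 225/16 at the point
E_p = 0, E_q = 0, F_p = 0, F_q = 0, G_p = -15/2, G_q = 0
EG - F^2 = 225/8;  g^inv = (8/225) * [[225/16, 0], [0, 2]]
first-kind symbols [ij,l] = (1/2)(d_i g_jl + d_j g_il - d_l g_ij): [pp,p] = E_p/2 = 0, [pp,q] = F_p - E_q/2 = 0, [pq,p] = E_q/2 = 0, [pq,q] = G_p/2 = -15/4, [qq,p] = F_q - G_p/2 = 15/4, [qq,q] = G_q/2 = 0
Gamma^p_ij = (G*[ij,p] - F*[ij,q])/(EG - F^2), Gamma^q_ij = (E*[ij,q] - F*[ij,p])/(EG - F^2)


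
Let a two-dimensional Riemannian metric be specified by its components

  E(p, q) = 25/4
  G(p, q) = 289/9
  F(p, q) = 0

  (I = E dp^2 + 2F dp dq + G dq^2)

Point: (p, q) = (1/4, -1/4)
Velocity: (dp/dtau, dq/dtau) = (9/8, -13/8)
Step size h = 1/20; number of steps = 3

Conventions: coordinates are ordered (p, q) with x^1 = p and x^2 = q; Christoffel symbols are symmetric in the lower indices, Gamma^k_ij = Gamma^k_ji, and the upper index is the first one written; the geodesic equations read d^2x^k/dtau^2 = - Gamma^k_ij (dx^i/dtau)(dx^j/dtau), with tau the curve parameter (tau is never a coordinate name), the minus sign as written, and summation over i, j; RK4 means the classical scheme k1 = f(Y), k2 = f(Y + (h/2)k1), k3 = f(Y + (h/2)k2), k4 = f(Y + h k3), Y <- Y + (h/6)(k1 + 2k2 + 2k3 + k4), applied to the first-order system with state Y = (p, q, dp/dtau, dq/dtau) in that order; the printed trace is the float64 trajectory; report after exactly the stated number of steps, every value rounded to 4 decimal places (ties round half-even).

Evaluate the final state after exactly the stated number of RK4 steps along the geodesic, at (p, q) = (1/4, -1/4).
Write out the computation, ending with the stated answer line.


f(Y) = (dp/dtau, dq/dtau, -Gamma^p_ij Y'^i Y'^j, -Gamma^q_ij Y'^i Y'^j) with the Gammas evaluated at the stage position; h = 0.050000; intermediate values shown to 6 dp
step 0: p = 0.2500, q = -0.2500, dp/dtau = 1.1250, dq/dtau = -1.6250
step 1:
  k1: at (p, q) = (0.250000, -0.250000), (dp/dtau, dq/dtau) = (1.125000, -1.625000); Gamma_ppp = 0.000000, Gamma_ppq = 0.000000, Gamma_pqq = 0.000000, Gamma_qpp = 0.000000, Gamma_qpq = 0.000000, Gamma_qqq = 0.000000; k1 = (1.125000, -1.625000, 0.000000, 0.000000)
  k2: at (p, q) = (0.278125, -0.290625), (dp/dtau, dq/dtau) = (1.125000, -1.625000); Gamma_ppp = 0.000000, Gamma_ppq = 0.000000, Gamma_pqq = 0.000000, Gamma_qpp = 0.000000, Gamma_qpq = 0.000000, Gamma_qqq = 0.000000; k2 = (1.125000, -1.625000, 0.000000, 0.000000)
  k3: at (p, q) = (0.278125, -0.290625), (dp/dtau, dq/dtau) = (1.125000, -1.625000); Gamma_ppp = 0.000000, Gamma_ppq = 0.000000, Gamma_pqq = 0.000000, Gamma_qpp = 0.000000, Gamma_qpq = 0.000000, Gamma_qqq = 0.000000; k3 = (1.125000, -1.625000, 0.000000, 0.000000)
  k4: at (p, q) = (0.306250, -0.331250), (dp/dtau, dq/dtau) = (1.125000, -1.625000); Gamma_ppp = 0.000000, Gamma_ppq = 0.000000, Gamma_pqq = 0.000000, Gamma_qpp = 0.000000, Gamma_qpq = 0.000000, Gamma_qqq = 0.000000; k4 = (1.125000, -1.625000, 0.000000, 0.000000)
  Y <- Y + (h/6)(k1 + 2k2 + 2k3 + k4): p = 0.3063, q = -0.3312, dp/dtau = 1.1250, dq/dtau = -1.6250
step 2:
  k1: at (p, q) = (0.306250, -0.331250), (dp/dtau, dq/dtau) = (1.125000, -1.625000); Gamma_ppp = 0.000000, Gamma_ppq = 0.000000, Gamma_pqq = 0.000000, Gamma_qpp = 0.000000, Gamma_qpq = 0.000000, Gamma_qqq = 0.000000; k1 = (1.125000, -1.625000, 0.000000, 0.000000)
  k2: at (p, q) = (0.334375, -0.371875), (dp/dtau, dq/dtau) = (1.125000, -1.625000); Gamma_ppp = 0.000000, Gamma_ppq = 0.000000, Gamma_pqq = 0.000000, Gamma_qpp = 0.000000, Gamma_qpq = 0.000000, Gamma_qqq = 0.000000; k2 = (1.125000, -1.625000, 0.000000, 0.000000)
  k3: at (p, q) = (0.334375, -0.371875), (dp/dtau, dq/dtau) = (1.125000, -1.625000); Gamma_ppp = 0.000000, Gamma_ppq = 0.000000, Gamma_pqq = 0.000000, Gamma_qpp = 0.000000, Gamma_qpq = 0.000000, Gamma_qqq = 0.000000; k3 = (1.125000, -1.625000, 0.000000, 0.000000)
  k4: at (p, q) = (0.362500, -0.412500), (dp/dtau, dq/dtau) = (1.125000, -1.625000); Gamma_ppp = 0.000000, Gamma_ppq = 0.000000, Gamma_pqq = 0.000000, Gamma_qpp = 0.000000, Gamma_qpq = 0.000000, Gamma_qqq = 0.000000; k4 = (1.125000, -1.625000, 0.000000, 0.000000)
  Y <- Y + (h/6)(k1 + 2k2 + 2k3 + k4): p = 0.3625, q = -0.4125, dp/dtau = 1.1250, dq/dtau = -1.6250
step 3:
  k1: at (p, q) = (0.362500, -0.412500), (dp/dtau, dq/dtau) = (1.125000, -1.625000); Gamma_ppp = 0.000000, Gamma_ppq = 0.000000, Gamma_pqq = 0.000000, Gamma_qpp = 0.000000, Gamma_qpq = 0.000000, Gamma_qqq = 0.000000; k1 = (1.125000, -1.625000, 0.000000, 0.000000)
  k2: at (p, q) = (0.390625, -0.453125), (dp/dtau, dq/dtau) = (1.125000, -1.625000); Gamma_ppp = 0.000000, Gamma_ppq = 0.000000, Gamma_pqq = 0.000000, Gamma_qpp = 0.000000, Gamma_qpq = 0.000000, Gamma_qqq = 0.000000; k2 = (1.125000, -1.625000, 0.000000, 0.000000)
  k3: at (p, q) = (0.390625, -0.453125), (dp/dtau, dq/dtau) = (1.125000, -1.625000); Gamma_ppp = 0.000000, Gamma_ppq = 0.000000, Gamma_pqq = 0.000000, Gamma_qpp = 0.000000, Gamma_qpq = 0.000000, Gamma_qqq = 0.000000; k3 = (1.125000, -1.625000, 0.000000, 0.000000)
  k4: at (p, q) = (0.418750, -0.493750), (dp/dtau, dq/dtau) = (1.125000, -1.625000); Gamma_ppp = 0.000000, Gamma_ppq = 0.000000, Gamma_pqq = 0.000000, Gamma_qpp = 0.000000, Gamma_qpq = 0.000000, Gamma_qqq = 0.000000; k4 = (1.125000, -1.625000, 0.000000, 0.000000)
  Y <- Y + (h/6)(k1 + 2k2 + 2k3 + k4): p = 0.4188, q = -0.4937, dp/dtau = 1.1250, dq/dtau = -1.6250

Answer: p = 0.4188, q = -0.4937, dp/dtau = 1.1250, dq/dtau = -1.6250
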